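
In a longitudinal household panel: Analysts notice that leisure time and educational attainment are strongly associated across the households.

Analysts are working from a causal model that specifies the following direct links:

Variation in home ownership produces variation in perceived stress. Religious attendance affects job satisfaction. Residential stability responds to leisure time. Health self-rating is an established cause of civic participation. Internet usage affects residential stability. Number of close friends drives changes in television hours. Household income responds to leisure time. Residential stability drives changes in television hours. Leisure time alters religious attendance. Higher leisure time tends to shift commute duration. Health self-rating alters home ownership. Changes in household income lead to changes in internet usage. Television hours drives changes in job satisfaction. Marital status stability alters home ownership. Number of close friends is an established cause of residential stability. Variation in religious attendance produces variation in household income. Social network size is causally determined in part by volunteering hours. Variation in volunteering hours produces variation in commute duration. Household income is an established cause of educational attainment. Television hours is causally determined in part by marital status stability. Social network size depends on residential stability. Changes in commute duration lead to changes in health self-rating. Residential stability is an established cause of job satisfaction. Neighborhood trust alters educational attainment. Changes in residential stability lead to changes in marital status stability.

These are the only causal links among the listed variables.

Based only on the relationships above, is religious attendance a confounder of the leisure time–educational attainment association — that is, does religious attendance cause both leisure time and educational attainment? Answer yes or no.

Religious attendance has no stated causal path to leisure time. A confounder must cause both variables, so religious attendance does not qualify.

no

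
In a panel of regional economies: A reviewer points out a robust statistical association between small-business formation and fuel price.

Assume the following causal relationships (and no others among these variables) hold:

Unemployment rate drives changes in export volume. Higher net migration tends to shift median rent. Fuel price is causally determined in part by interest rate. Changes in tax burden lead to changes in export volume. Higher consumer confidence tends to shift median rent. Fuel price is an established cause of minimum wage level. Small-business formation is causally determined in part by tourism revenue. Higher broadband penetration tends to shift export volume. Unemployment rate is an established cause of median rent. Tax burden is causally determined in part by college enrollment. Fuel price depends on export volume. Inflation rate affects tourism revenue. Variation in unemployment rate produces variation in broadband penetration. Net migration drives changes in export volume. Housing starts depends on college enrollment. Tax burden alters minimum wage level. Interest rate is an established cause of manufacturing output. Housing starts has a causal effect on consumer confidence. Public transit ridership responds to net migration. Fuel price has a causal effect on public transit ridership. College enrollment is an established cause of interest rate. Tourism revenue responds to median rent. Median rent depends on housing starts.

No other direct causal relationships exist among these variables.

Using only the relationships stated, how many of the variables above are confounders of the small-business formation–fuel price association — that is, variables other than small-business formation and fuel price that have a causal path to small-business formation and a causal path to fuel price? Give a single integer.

The common causes are: college enrollment (to small-business formation via college enrollment → housing starts → median rent → tourism revenue → small-business formation; to fuel price via college enrollment → interest rate → fuel price); net migration (to small-business formation via net migration → median rent → tourism revenue → small-business formation; to fuel price via net migration → export volume → fuel price); unemployment rate (to small-business formation via unemployment rate → median rent → tourism revenue → small-business formation; to fuel price via unemployment rate → export volume → fuel price).
Every other variable lacks a causal path to at least one of small-business formation and fuel price.

3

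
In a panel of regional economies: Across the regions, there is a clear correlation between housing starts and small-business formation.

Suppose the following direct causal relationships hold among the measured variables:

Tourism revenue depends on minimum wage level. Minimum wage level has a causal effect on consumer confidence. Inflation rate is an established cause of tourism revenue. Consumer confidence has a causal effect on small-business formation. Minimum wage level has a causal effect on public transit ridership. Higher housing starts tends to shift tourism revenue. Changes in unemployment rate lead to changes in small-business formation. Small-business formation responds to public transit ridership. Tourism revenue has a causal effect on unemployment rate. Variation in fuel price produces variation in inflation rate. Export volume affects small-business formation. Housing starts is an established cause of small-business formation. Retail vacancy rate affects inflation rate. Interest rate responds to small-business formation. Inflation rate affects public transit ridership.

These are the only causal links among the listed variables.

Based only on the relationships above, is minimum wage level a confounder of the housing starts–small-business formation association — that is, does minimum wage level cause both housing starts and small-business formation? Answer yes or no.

Minimum wage level has no stated causal path to housing starts. A confounder must cause both variables, so minimum wage level does not qualify.

no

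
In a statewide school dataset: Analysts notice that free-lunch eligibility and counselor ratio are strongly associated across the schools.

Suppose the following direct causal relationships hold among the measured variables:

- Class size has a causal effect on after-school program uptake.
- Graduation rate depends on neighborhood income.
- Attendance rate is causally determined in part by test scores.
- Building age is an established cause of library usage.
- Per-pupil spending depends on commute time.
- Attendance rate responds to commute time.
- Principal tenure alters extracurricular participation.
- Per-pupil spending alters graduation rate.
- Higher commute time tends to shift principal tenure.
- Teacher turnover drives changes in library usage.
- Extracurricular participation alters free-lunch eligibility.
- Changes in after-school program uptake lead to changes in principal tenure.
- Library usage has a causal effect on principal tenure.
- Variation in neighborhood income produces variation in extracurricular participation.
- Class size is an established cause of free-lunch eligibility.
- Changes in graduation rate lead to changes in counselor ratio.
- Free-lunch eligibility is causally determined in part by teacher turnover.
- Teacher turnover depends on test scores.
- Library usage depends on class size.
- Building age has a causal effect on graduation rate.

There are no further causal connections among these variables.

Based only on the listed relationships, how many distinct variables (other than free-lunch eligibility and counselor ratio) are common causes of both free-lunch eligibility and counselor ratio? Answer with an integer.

3

The common causes are: building age (to free-lunch eligibility via building age → library usage → principal tenure → extracurricular participation → free-lunch eligibility; to counselor ratio via building age → graduation rate → counselor ratio); commute time (to free-lunch eligibility via commute time → principal tenure → extracurricular participation → free-lunch eligibility; to counselor ratio via commute time → per-pupil spending → graduation rate → counselor ratio); neighborhood income (to free-lunch eligibility via neighborhood income → extracurricular participation → free-lunch eligibility; to counselor ratio via neighborhood income → graduation rate → counselor ratio).
Every other variable lacks a causal path to at least one of free-lunch eligibility and counselor ratio.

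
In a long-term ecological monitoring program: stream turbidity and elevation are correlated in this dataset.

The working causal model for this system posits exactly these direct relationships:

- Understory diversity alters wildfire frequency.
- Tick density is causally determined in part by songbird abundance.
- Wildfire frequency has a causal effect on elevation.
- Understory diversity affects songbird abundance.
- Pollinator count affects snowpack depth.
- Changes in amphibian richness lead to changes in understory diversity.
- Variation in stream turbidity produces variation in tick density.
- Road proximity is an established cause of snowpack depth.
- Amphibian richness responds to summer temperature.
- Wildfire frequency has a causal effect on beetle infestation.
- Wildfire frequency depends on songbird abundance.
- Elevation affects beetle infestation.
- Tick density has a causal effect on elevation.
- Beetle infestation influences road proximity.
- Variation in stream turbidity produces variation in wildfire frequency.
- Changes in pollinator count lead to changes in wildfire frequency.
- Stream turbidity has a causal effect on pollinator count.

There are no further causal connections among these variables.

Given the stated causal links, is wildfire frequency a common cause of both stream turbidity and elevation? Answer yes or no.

no

Wildfire frequency has no stated causal path to stream turbidity. A confounder must cause both variables, so wildfire frequency does not qualify.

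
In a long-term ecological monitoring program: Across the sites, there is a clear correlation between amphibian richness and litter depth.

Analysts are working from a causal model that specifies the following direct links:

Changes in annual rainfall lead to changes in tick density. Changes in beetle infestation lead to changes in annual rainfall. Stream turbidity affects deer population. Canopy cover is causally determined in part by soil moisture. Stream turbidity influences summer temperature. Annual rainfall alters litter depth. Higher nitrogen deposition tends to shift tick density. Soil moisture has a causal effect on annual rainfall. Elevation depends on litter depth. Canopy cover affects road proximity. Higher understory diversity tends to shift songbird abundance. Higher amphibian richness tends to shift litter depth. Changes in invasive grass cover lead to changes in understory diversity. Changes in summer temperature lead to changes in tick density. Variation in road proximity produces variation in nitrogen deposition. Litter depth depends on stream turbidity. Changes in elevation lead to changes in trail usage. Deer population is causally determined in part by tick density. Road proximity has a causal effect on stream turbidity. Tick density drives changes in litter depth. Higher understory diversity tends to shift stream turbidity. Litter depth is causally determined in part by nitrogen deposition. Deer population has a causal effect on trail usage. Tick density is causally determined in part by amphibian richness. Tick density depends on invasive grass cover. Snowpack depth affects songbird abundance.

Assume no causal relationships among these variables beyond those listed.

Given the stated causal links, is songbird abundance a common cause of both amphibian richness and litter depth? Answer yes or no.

Songbird abundance has no stated causal path to either amphibian richness or litter depth. A confounder must cause both variables, so songbird abundance does not qualify.

no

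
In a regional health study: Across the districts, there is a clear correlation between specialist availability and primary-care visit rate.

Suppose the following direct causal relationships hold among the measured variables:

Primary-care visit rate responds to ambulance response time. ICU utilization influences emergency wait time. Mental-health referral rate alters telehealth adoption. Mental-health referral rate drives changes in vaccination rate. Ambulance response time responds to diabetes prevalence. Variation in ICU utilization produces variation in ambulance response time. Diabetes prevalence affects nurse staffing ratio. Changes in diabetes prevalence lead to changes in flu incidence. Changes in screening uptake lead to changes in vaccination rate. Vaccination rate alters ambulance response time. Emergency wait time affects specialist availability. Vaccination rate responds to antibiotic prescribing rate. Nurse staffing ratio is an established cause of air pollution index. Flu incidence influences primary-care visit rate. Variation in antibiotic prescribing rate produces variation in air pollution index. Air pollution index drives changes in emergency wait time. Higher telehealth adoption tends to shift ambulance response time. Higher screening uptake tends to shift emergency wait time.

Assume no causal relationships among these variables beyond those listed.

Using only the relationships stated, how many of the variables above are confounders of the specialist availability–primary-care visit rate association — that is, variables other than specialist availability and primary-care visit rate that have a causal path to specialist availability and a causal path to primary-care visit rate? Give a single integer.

The common causes are: ICU utilization (to specialist availability via ICU utilization → emergency wait time → specialist availability; to primary-care visit rate via ICU utilization → ambulance response time → primary-care visit rate); antibiotic prescribing rate (to specialist availability via antibiotic prescribing rate → air pollution index → emergency wait time → specialist availability; to primary-care visit rate via antibiotic prescribing rate → vaccination rate → ambulance response time → primary-care visit rate); diabetes prevalence (to specialist availability via diabetes prevalence → nurse staffing ratio → air pollution index → emergency wait time → specialist availability; to primary-care visit rate via diabetes prevalence → ambulance response time → primary-care visit rate); screening uptake (to specialist availability via screening uptake → emergency wait time → specialist availability; to primary-care visit rate via screening uptake → vaccination rate → ambulance response time → primary-care visit rate).
Every other variable lacks a causal path to at least one of specialist availability and primary-care visit rate.

4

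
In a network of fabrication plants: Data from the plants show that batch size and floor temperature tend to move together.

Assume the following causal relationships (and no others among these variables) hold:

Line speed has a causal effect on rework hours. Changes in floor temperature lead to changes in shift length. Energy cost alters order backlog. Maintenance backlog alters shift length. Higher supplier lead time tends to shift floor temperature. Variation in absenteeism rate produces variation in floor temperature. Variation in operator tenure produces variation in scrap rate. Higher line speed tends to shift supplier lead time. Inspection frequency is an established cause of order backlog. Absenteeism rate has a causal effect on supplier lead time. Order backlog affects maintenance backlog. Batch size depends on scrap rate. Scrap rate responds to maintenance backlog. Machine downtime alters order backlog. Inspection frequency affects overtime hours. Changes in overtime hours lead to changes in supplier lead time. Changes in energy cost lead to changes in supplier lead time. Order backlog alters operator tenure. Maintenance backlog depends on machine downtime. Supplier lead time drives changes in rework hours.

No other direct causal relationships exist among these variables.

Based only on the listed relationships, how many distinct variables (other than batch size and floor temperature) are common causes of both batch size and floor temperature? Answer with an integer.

The common causes are: energy cost (to batch size via energy cost → order backlog → operator tenure → scrap rate → batch size; to floor temperature via energy cost → supplier lead time → floor temperature); inspection frequency (to batch size via inspection frequency → order backlog → operator tenure → scrap rate → batch size; to floor temperature via inspection frequency → overtime hours → supplier lead time → floor temperature).
Every other variable lacks a causal path to at least one of batch size and floor temperature.

2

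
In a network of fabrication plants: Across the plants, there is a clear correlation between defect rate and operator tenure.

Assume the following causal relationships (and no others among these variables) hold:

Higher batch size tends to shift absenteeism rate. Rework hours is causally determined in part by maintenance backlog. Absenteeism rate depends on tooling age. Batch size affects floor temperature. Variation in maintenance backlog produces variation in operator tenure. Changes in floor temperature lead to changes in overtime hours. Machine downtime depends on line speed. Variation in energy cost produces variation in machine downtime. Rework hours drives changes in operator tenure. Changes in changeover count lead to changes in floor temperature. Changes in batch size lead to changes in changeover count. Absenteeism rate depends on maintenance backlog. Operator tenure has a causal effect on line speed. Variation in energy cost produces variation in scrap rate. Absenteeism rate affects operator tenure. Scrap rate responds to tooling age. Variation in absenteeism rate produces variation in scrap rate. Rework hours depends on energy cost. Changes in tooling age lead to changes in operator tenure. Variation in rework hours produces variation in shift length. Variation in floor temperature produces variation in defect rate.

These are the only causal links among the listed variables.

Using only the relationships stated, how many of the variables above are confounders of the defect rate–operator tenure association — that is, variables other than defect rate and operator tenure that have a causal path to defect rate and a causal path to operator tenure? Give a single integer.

The common causes are: batch size (to defect rate via batch size → floor temperature → defect rate; to operator tenure via batch size → absenteeism rate → operator tenure).
Every other variable lacks a causal path to at least one of defect rate and operator tenure.

1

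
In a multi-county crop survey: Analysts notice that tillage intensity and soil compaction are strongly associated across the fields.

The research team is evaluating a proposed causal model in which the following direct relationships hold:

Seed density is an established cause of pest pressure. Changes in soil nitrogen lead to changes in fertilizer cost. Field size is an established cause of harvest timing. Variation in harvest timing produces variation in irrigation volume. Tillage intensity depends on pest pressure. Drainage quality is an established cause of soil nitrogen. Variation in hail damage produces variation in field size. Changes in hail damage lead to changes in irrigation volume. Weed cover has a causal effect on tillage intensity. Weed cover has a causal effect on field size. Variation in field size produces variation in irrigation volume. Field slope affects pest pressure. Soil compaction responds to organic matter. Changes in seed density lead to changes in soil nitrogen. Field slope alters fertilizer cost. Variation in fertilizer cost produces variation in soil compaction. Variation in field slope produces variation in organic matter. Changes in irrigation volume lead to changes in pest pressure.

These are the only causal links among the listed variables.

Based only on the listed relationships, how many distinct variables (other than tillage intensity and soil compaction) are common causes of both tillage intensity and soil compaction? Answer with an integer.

The common causes are: field slope (to tillage intensity via field slope → pest pressure → tillage intensity; to soil compaction via field slope → fertilizer cost → soil compaction); seed density (to tillage intensity via seed density → pest pressure → tillage intensity; to soil compaction via seed density → soil nitrogen → fertilizer cost → soil compaction).
Every other variable lacks a causal path to at least one of tillage intensity and soil compaction.

2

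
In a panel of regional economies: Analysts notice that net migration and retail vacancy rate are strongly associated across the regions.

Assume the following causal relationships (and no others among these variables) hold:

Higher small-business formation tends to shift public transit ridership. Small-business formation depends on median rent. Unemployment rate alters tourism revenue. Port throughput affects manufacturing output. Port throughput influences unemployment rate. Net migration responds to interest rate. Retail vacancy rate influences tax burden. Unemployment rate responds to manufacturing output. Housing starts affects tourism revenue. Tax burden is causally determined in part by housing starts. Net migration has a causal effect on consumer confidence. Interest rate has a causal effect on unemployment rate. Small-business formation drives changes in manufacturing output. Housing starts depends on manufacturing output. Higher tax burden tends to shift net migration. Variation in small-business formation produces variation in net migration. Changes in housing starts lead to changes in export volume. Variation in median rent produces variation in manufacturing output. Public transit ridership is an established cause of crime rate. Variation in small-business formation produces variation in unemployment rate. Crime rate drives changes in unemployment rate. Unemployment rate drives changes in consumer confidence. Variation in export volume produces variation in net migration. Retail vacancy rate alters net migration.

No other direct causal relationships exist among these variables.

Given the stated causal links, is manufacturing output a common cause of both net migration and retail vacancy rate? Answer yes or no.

no

Manufacturing output has no stated causal path to retail vacancy rate. A confounder must cause both variables, so manufacturing output does not qualify.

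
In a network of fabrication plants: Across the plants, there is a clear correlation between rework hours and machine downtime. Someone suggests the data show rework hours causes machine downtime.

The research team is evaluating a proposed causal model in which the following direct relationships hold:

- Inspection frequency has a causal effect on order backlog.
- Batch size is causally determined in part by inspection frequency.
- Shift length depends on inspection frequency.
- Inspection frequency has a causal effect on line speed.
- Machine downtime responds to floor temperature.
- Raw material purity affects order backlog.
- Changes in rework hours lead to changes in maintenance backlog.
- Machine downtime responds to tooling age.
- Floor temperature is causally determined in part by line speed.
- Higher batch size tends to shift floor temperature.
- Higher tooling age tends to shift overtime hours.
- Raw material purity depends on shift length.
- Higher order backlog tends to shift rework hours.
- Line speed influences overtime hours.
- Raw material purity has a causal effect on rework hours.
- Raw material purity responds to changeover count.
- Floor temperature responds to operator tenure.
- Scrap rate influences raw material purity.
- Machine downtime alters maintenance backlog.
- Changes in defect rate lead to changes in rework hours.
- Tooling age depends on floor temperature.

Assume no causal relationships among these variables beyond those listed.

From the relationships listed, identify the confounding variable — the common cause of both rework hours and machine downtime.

Inspection frequency has a causal path to rework hours (inspection frequency → order backlog → rework hours) and a separate causal path to machine downtime (inspection frequency → batch size → floor temperature → machine downtime), so it is a common cause of both.
No stated relationship gives rework hours a causal route to machine downtime, so the correlation is explained by the shared upstream cause rather than a direct effect.

inspection frequency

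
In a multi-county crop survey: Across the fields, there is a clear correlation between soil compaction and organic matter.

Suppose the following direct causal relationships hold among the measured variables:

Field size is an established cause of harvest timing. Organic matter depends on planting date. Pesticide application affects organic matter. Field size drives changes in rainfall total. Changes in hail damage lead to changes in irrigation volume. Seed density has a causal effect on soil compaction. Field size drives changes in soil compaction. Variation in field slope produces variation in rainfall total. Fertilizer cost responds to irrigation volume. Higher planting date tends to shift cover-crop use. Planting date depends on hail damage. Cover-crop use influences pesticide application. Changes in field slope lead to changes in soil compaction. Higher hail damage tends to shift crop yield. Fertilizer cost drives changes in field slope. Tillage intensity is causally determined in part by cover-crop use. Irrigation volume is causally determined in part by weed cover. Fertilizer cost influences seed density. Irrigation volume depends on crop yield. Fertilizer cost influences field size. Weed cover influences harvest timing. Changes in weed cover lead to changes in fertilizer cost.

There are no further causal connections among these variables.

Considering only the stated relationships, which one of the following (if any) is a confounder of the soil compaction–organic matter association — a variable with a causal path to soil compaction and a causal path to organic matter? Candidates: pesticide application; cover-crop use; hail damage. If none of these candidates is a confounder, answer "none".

Hail damage causes soil compaction (hail damage → irrigation volume → fertilizer cost → field size → soil compaction) and also causes organic matter (hail damage → planting date → organic matter); it is a common cause of both.
Each of the other candidates lacks a causal path to at least one of soil compaction and organic matter, so they do not confound the relationship.

hail damage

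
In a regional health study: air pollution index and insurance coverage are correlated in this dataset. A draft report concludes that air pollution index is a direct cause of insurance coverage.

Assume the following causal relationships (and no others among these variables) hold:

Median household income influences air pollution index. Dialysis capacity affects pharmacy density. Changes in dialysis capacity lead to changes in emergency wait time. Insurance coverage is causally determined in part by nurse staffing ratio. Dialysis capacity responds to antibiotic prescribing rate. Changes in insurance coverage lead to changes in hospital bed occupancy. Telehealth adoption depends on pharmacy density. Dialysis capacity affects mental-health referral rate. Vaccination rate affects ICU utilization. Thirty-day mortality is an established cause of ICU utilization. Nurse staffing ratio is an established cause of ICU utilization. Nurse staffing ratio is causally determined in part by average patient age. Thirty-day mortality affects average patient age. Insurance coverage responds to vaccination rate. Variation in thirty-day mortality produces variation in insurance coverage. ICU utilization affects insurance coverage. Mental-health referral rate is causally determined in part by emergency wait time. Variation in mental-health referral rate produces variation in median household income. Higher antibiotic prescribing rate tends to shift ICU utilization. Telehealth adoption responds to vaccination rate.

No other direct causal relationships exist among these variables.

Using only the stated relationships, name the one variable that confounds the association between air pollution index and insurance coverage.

Antibiotic prescribing rate has a causal path to air pollution index (antibiotic prescribing rate → dialysis capacity → mental-health referral rate → median household income → air pollution index) and a separate causal path to insurance coverage (antibiotic prescribing rate → ICU utilization → insurance coverage), so it is a common cause of both.
No stated relationship gives air pollution index a causal route to insurance coverage, so the correlation is explained by the shared upstream cause rather than a direct effect.

antibiotic prescribing rate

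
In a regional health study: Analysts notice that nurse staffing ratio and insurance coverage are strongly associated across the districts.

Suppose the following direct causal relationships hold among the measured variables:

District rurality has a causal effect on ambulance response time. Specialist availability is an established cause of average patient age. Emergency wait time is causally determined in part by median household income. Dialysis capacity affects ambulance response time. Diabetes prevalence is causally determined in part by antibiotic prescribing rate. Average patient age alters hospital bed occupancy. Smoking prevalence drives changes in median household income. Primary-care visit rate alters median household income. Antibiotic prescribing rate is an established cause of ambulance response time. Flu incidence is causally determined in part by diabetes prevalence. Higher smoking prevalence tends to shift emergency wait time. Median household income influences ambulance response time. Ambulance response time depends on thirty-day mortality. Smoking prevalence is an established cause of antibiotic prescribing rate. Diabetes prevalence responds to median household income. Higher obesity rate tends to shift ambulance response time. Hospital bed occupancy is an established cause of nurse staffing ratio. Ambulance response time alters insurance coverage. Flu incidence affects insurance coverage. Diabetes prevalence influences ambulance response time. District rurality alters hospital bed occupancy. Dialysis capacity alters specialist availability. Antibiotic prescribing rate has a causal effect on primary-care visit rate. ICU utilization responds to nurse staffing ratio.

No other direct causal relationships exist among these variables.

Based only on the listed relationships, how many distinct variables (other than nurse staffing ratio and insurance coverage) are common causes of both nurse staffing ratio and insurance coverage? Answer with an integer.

2

The common causes are: dialysis capacity (to nurse staffing ratio via dialysis capacity → specialist availability → average patient age → hospital bed occupancy → nurse staffing ratio; to insurance coverage via dialysis capacity → ambulance response time → insurance coverage); district rurality (to nurse staffing ratio via district rurality → hospital bed occupancy → nurse staffing ratio; to insurance coverage via district rurality → ambulance response time → insurance coverage).
Every other variable lacks a causal path to at least one of nurse staffing ratio and insurance coverage.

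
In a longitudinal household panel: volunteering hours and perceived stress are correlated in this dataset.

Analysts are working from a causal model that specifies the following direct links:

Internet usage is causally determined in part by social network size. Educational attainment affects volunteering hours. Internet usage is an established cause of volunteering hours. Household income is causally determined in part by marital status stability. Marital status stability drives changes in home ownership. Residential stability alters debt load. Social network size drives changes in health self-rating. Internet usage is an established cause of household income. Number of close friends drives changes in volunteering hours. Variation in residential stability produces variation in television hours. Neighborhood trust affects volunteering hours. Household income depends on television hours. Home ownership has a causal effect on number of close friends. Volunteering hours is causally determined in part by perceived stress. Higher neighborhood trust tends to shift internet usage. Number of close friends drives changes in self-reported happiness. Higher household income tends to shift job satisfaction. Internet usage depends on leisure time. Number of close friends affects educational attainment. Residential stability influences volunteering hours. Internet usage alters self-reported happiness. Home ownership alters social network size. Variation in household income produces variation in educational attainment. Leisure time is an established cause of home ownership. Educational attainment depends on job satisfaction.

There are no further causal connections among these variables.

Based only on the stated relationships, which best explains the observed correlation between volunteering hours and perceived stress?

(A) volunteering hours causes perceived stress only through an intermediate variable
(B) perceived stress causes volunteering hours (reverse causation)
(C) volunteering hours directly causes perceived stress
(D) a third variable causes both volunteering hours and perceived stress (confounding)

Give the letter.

B

The stated link runs perceived stress → volunteering hours; volunteering hours has no causal path to perceived stress. No variable causes both, so confounding is ruled out. The correlation reflects reverse causation.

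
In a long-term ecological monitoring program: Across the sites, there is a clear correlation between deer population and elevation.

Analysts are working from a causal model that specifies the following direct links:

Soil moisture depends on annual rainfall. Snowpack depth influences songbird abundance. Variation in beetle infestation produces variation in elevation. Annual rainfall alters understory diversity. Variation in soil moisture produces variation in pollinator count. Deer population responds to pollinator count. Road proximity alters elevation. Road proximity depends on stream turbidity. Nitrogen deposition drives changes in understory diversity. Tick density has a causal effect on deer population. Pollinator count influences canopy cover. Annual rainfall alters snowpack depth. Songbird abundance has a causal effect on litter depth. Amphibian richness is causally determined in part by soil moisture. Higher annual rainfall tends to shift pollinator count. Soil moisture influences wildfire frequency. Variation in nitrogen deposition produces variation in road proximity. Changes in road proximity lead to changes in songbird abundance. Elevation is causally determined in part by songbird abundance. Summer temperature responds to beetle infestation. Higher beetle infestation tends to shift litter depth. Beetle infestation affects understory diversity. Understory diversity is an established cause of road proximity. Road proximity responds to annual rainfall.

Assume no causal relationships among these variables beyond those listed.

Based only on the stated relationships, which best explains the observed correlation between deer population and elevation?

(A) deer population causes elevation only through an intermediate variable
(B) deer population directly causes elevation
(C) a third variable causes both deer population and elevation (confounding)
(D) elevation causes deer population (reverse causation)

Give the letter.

Annual rainfall causes deer population (annual rainfall → pollinator count → deer population) and elevation (annual rainfall → road proximity → elevation) — a common cause creating the correlation.
There is no stated path from deer population to elevation or from elevation to deer population, so neither direct nor reverse causation applies.

C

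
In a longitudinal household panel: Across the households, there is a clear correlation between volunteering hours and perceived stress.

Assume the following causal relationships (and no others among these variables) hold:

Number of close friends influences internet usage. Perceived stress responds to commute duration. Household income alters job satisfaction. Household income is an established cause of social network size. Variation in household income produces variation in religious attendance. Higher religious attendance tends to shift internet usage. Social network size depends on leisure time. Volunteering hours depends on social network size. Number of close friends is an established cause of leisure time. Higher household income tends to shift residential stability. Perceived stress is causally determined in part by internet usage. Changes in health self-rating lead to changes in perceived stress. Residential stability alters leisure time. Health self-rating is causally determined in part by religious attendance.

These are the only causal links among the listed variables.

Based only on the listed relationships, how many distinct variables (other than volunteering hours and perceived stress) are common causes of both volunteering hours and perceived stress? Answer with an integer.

The common causes are: household income (to volunteering hours via household income → social network size → volunteering hours; to perceived stress via household income → religious attendance → internet usage → perceived stress); number of close friends (to volunteering hours via number of close friends → leisure time → social network size → volunteering hours; to perceived stress via number of close friends → internet usage → perceived stress).
Every other variable lacks a causal path to at least one of volunteering hours and perceived stress.

2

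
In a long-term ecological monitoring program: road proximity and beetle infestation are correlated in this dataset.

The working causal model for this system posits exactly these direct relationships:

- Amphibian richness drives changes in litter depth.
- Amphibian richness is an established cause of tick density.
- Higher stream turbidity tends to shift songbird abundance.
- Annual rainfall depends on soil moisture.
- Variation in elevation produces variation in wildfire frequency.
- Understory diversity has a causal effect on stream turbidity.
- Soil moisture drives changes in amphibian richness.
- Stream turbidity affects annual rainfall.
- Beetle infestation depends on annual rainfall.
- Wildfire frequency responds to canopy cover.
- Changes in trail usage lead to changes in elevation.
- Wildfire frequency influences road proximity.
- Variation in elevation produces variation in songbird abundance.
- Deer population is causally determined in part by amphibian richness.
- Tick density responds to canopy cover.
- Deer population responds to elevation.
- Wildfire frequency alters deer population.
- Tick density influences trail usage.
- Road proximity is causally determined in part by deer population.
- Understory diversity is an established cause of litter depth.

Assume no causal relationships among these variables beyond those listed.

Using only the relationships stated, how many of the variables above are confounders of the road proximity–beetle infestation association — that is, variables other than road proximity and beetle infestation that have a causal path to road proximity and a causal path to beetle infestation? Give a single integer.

1

The common causes are: soil moisture (to road proximity via soil moisture → amphibian richness → deer population → road proximity; to beetle infestation via soil moisture → annual rainfall → beetle infestation).
Every other variable lacks a causal path to at least one of road proximity and beetle infestation.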